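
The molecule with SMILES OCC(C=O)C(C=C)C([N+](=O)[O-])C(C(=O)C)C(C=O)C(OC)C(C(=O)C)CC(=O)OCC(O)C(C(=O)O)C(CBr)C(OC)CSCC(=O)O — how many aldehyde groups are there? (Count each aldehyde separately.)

2

Taking each segment in turn:
  HOCH2: HO– on an sp³ carbon → alcohol.
  CH(CHO): pendant –CHO: carbonyl C bonded to C and H → aldehyde.
  CH(CH=CH2): pendant –CH=CH2: C=C double bond → alkene.
  CH(NO2): –NO2 on an sp³ carbon → nitro (the N=O is not a carbonyl).
  CH(COCH3): pendant –COCH3: carbonyl C bonded to two carbons → ketone.
  CH(CHO): pendant –CHO: carbonyl C bonded to C and H → aldehyde.
  CH(OCH3): pendant –OCH3: C–O–C with sp³ C, no adjacent C=O → ether.
  CH(COCH3): pendant –COCH3: carbonyl C bonded to two carbons → ketone.
  CH2COOCH2: –C(=O)–O–C with C on the carbonyl side → ester.
  CH(OH): –OH on an sp³ carbon → alcohol (secondary).
  CH(COOH): pendant –COOH: carbonyl C bonded to C and –OH → carboxylic acid.
  CH(CH2Br): pendant –CH2X: halogen on sp³ carbon → alkyl halide.
  CH(OCH3): pendant –OCH3: C–O–C with sp³ C, no adjacent C=O → ether.
  CH2SCH2: C–S–C linkage → sulfide (thioether).
  COOH: –COOH: carbonyl C bonded to –OH and C → carboxylic acid (the –OH is not a separate alcohol).
Aldehyde appears at: CH(CHO), CH(CHO) → 2.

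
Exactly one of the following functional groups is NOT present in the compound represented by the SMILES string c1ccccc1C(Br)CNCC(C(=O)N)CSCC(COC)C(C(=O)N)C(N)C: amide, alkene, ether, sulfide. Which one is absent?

alkene

ether: present (CH(CH2OCH3) — pendant –CH2OCH3: C–O–C linkage → ether).
sulfide: present (CH2SCH2 — C–S–C linkage → sulfide (thioether)).
amide: present (CH(CONH2) — pendant –CONH2: carbonyl C bonded to C and N → amide).
alkene: absent. In C6H5, the C=C units are part of an aromatic ring, which is an arene, not an isolated alkene.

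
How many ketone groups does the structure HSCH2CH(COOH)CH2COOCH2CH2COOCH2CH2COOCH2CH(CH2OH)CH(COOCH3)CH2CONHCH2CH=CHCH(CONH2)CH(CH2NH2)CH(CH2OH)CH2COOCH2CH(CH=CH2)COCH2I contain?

1

–SH on an sp³ carbon → thiol.
pendant –COOH: carbonyl C bonded to C and –OH → carboxylic acid.
–C(=O)–O–C with C on the carbonyl side → ester.
–C(=O)–O–C with C on the carbonyl side → ester.
–C(=O)–O–C with C on the carbonyl side → ester.
pendant –CH2OH on an sp³ backbone C → alcohol.
pendant –COOCH3: carbonyl C bonded to C and –OCH3 → ester.
–C(=O)–N– linkage → amide (the N is not an amine).
C=C double bond → alkene.
pendant –CONH2: carbonyl C bonded to C and N → amide.
pendant –CH2NH2: N on sp³ C, no adjacent C=O → amine.
pendant –CH2OH on an sp³ backbone C → alcohol.
–C(=O)–O–C with C on the carbonyl side → ester.
pendant –CH=CH2: C=C double bond → alkene.
–C(=O)– with carbon on both sides → ketone.
halogen on an sp³ carbon → alkyl halide.
Ketone appears at: CO → 1.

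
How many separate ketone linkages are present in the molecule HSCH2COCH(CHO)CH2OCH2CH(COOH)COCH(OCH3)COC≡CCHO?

3

Reading the structure from left to right:
  HSCH2: –SH on an sp³ carbon → thiol.
  CO: –C(=O)– with carbon on both sides → ketone.
  CH(CHO): pendant –CHO: carbonyl C bonded to C and H → aldehyde.
  CH2OCH2: C–O–C with sp³ carbons on both sides and no adjacent C=O → ether.
  CH(COOH): pendant –COOH: carbonyl C bonded to C and –OH → carboxylic acid.
  CO: –C(=O)– with carbon on both sides → ketone.
  CH(OCH3): pendant –OCH3: C–O–C with sp³ C, no adjacent C=O → ether.
  CO: –C(=O)– with carbon on both sides → ketone.
  C≡C: C≡C triple bond → alkyne.
  CHO: terminal –CHO: carbonyl C bonded to H and C → aldehyde.
Ketone appears at: CO, CO, CO → 3.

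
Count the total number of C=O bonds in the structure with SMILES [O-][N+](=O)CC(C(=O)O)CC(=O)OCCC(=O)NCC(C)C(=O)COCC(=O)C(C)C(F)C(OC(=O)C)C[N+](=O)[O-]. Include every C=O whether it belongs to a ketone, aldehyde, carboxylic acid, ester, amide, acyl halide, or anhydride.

6

CH(COOH): carboxylic acid, 1 C=O (running total 1).
CH2COOCH2: ester, 1 C=O (running total 2).
CH2CONHCH2: amide, 1 C=O (running total 3).
CO: ketone, 1 C=O (running total 4).
CO: ketone, 1 C=O (running total 5).
CH(OCOCH3): ester, 1 C=O (running total 6).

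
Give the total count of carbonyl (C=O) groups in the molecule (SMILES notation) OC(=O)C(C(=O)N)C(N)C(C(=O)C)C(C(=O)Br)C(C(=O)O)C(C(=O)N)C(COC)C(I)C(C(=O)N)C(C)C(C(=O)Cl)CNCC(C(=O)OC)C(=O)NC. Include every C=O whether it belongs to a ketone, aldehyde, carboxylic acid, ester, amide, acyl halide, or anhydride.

10

HOOC: carboxylic acid, 1 C=O (running total 1).
CH(CONH2): amide, 1 C=O (running total 2).
CH(COCH3): ketone, 1 C=O (running total 3).
CH(COBr): acyl halide, 1 C=O (running total 4).
CH(COOH): carboxylic acid, 1 C=O (running total 5).
CH(CONH2): amide, 1 C=O (running total 6).
CH(CONH2): amide, 1 C=O (running total 7).
CH(COCl): acyl halide, 1 C=O (running total 8).
CH(COOCH3): ester, 1 C=O (running total 9).
CONHCH3: amide, 1 C=O (running total 10).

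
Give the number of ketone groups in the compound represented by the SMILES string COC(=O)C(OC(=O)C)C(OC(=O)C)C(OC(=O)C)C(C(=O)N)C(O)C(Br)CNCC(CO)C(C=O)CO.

0

CH3O–C(=O)–: carbonyl C bonded to C and to –OCH3 → ester (not ketone + ether).
pendant –OC(=O)CH3: an acyloxy group → ester.
pendant –OC(=O)CH3: an acyloxy group → ester.
pendant –OC(=O)CH3: an acyloxy group → ester.
pendant –CONH2: carbonyl C bonded to C and N → amide.
–OH on an sp³ carbon → alcohol (secondary).
halogen on an sp³ carbon → alkyl halide.
C–N–C with sp³ carbons and no adjacent C=O → amine (secondary).
pendant –CH2OH on an sp³ backbone C → alcohol.
pendant –CHO: carbonyl C bonded to C and H → aldehyde.
–OH on an sp³ carbon → alcohol.
No segment is a ketone: CH3OOC is ester, not ketone; CH(OCOCH3) is ester, not ketone; CH(OCOCH3) is ester, not ketone. → 0.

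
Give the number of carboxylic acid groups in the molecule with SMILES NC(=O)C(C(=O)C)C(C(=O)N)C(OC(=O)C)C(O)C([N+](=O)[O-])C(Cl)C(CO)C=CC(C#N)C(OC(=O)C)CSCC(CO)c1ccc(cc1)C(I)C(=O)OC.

Working along the chain:
  H2NCO: –C(=O)NH2: carbonyl C bonded to C and to N → amide (the N is not a separate amine).
  CH(COCH3): pendant –COCH3: carbonyl C bonded to two carbons → ketone.
  CH(CONH2): pendant –CONH2: carbonyl C bonded to C and N → amide.
  CH(OCOCH3): pendant –OC(=O)CH3: an acyloxy group → ester.
  CH(OH): –OH on an sp³ carbon → alcohol (secondary).
  CH(NO2): –NO2 on an sp³ carbon → nitro (the N=O is not a carbonyl).
  CH(Cl): halogen on an sp³ carbon → alkyl halide.
  CH(CH2OH): pendant –CH2OH on an sp³ backbone C → alcohol.
  CH=CH: C=C double bond → alkene.
  CH(CN): pendant –C≡N: nitrile.
  CH(OCOCH3): pendant –OC(=O)CH3: an acyloxy group → ester.
  CH2SCH2: C–S–C linkage → sulfide (thioether).
  CH(CH2OH): pendant –CH2OH on an sp³ backbone C → alcohol.
  C6H4: para-disubstituted benzene ring → arene.
  CH(I): halogen on an sp³ carbon → alkyl halide.
  COOCH3: –C(=O)OCH3: carbonyl C bonded to C and to –OCH3 → ester (not ketone + ether).
No segment is a carboxylic acid: H2NCO is amide, not carboxylic acid; CH(CONH2) is amide, not carboxylic acid; CH(OCOCH3) is ester, not carboxylic acid. → 0.

0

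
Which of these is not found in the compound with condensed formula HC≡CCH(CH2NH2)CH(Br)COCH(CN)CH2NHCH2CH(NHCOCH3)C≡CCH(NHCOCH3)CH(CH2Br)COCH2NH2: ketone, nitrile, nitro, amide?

ketone: present (CO — –C(=O)– with carbon on both sides → ketone).
amide: present (CH(NHCOCH3) — pendant –NHC(=O)CH3: N bonded to a carbonyl → amide (not amine)).
nitrile: present (CH(CN) — pendant –C≡N: nitrile).
nitro: no segment matches this pattern.

nitro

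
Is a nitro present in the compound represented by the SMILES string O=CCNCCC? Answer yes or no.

no

terminal –CHO: carbonyl C bonded to H and C → aldehyde.
C–N–C with sp³ carbons and no adjacent C=O → amine (secondary).
The groups actually present are: aldehyde, amine.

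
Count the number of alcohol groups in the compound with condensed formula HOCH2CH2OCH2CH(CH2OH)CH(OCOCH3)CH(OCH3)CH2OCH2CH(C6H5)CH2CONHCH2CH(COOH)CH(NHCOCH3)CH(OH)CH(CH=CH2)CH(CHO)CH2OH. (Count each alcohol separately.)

4

Taking each segment in turn:
  HOCH2: HO– on an sp³ carbon → alcohol.
  CH2OCH2: C–O–C with sp³ carbons on both sides and no adjacent C=O → ether.
  CH(CH2OH): pendant –CH2OH on an sp³ backbone C → alcohol.
  CH(OCOCH3): pendant –OC(=O)CH3: an acyloxy group → ester.
  CH(OCH3): pendant –OCH3: C–O–C with sp³ C, no adjacent C=O → ether.
  CH2OCH2: C–O–C with sp³ carbons on both sides and no adjacent C=O → ether.
  CH(C6H5): pendant –C6H5: benzene ring → arene.
  CH2CONHCH2: –C(=O)–N– linkage → amide (the N is not an amine).
  CH(COOH): pendant –COOH: carbonyl C bonded to C and –OH → carboxylic acid.
  CH(NHCOCH3): pendant –NHC(=O)CH3: N bonded to a carbonyl → amide (not amine).
  CH(OH): –OH on an sp³ carbon → alcohol (secondary).
  CH(CH=CH2): pendant –CH=CH2: C=C double bond → alkene.
  CH(CHO): pendant –CHO: carbonyl C bonded to C and H → aldehyde.
  CH2OH: –OH on an sp³ carbon → alcohol.
Alcohol appears at: HOCH2, CH(CH2OH), CH(OH), CH2OH → 4.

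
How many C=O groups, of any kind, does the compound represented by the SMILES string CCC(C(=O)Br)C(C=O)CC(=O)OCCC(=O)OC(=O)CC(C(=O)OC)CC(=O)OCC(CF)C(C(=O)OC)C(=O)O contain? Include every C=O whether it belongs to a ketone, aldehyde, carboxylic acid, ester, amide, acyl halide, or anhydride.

CH(COBr): acyl halide, 1 C=O (running total 1).
CH(CHO): aldehyde, 1 C=O (running total 2).
CH2COOCH2: ester, 1 C=O (running total 3).
CH2CO-O-COCH2: anhydride, 2 C=O (running total 5).
CH(COOCH3): ester, 1 C=O (running total 6).
CH2COOCH2: ester, 1 C=O (running total 7).
CH(COOCH3): ester, 1 C=O (running total 8).
COOH: carboxylic acid, 1 C=O (running total 9).

9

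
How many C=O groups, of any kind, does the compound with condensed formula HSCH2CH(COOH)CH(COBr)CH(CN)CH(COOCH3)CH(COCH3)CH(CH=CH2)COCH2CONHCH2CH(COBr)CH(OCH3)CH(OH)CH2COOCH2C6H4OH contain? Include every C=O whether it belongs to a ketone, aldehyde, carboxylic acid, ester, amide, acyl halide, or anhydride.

CH(COOH): carboxylic acid, 1 C=O (running total 1).
CH(COBr): acyl halide, 1 C=O (running total 2).
CH(COOCH3): ester, 1 C=O (running total 3).
CH(COCH3): ketone, 1 C=O (running total 4).
CO: ketone, 1 C=O (running total 5).
CH2CONHCH2: amide, 1 C=O (running total 6).
CH(COBr): acyl halide, 1 C=O (running total 7).
CH2COOCH2: ester, 1 C=O (running total 8).

8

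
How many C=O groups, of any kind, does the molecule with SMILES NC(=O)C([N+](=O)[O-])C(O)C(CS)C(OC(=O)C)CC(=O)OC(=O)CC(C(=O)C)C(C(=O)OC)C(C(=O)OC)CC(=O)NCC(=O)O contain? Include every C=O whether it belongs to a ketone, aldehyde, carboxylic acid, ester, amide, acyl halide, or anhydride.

H2NCO: amide, 1 C=O (running total 1).
CH(OCOCH3): ester, 1 C=O (running total 2).
CH2CO-O-COCH2: anhydride, 2 C=O (running total 4).
CH(COCH3): ketone, 1 C=O (running total 5).
CH(COOCH3): ester, 1 C=O (running total 6).
CH(COOCH3): ester, 1 C=O (running total 7).
CH2CONHCH2: amide, 1 C=O (running total 8).
COOH: carboxylic acid, 1 C=O (running total 9).

9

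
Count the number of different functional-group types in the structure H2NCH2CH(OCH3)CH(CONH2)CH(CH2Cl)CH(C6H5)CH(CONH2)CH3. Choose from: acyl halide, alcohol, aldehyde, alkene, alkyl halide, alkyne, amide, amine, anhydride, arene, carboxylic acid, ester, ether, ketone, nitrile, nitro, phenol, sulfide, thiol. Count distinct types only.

–NH2 on an sp³ carbon with no adjacent C=O → amine.
pendant –OCH3: C–O–C with sp³ C, no adjacent C=O → ether.
pendant –CONH2: carbonyl C bonded to C and N → amide.
pendant –CH2X: halogen on sp³ carbon → alkyl halide.
pendant –C6H5: benzene ring → arene.
pendant –CONH2: carbonyl C bonded to C and N → amide.
Distinct types present: alkyl halide, amide, amine, arene, ether.

5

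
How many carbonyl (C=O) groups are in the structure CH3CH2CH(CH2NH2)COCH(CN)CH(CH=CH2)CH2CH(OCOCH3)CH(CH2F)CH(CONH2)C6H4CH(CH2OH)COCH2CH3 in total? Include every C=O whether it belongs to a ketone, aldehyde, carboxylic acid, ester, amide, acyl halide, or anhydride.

4

CO: ketone, 1 C=O (running total 1).
CH(OCOCH3): ester, 1 C=O (running total 2).
CH(CONH2): amide, 1 C=O (running total 3).
CO: ketone, 1 C=O (running total 4).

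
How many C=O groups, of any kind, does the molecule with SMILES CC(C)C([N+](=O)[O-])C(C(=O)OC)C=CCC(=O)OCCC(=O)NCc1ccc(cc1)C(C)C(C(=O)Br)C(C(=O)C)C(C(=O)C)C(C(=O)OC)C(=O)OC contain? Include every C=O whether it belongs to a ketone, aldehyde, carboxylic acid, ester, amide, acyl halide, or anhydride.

8

CH(COOCH3): ester, 1 C=O (running total 1).
CH2COOCH2: ester, 1 C=O (running total 2).
CH2CONHCH2: amide, 1 C=O (running total 3).
CH(COBr): acyl halide, 1 C=O (running total 4).
CH(COCH3): ketone, 1 C=O (running total 5).
CH(COCH3): ketone, 1 C=O (running total 6).
CH(COOCH3): ester, 1 C=O (running total 7).
COOCH3: ester, 1 C=O (running total 8).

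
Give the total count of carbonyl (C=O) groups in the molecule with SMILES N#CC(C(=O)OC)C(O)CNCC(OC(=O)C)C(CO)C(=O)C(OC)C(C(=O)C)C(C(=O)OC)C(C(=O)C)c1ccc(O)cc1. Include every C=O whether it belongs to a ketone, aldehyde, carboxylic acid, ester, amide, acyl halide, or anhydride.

6

CH(COOCH3): ester, 1 C=O (running total 1).
CH(OCOCH3): ester, 1 C=O (running total 2).
CO: ketone, 1 C=O (running total 3).
CH(COCH3): ketone, 1 C=O (running total 4).
CH(COOCH3): ester, 1 C=O (running total 5).
CH(COCH3): ketone, 1 C=O (running total 6).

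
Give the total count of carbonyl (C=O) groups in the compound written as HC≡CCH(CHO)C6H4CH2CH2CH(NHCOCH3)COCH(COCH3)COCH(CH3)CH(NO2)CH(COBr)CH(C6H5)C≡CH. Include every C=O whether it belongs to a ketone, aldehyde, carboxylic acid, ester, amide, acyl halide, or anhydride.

6

CH(CHO): aldehyde, 1 C=O (running total 1).
CH(NHCOCH3): amide, 1 C=O (running total 2).
CO: ketone, 1 C=O (running total 3).
CH(COCH3): ketone, 1 C=O (running total 4).
CO: ketone, 1 C=O (running total 5).
CH(COBr): acyl halide, 1 C=O (running total 6).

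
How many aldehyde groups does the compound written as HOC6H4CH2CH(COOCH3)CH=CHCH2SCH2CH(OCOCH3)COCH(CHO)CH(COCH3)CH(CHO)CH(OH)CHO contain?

Taking each segment in turn:
  HOC6H4: –OH attached directly to an aromatic ring → phenol (not alcohol); the ring itself is an arene.
  CH(COOCH3): pendant –COOCH3: carbonyl C bonded to C and –OCH3 → ester.
  CH=CH: C=C double bond → alkene.
  CH2SCH2: C–S–C linkage → sulfide (thioether).
  CH(OCOCH3): pendant –OC(=O)CH3: an acyloxy group → ester.
  CO: –C(=O)– with carbon on both sides → ketone.
  CH(CHO): pendant –CHO: carbonyl C bonded to C and H → aldehyde.
  CH(COCH3): pendant –COCH3: carbonyl C bonded to two carbons → ketone.
  CH(CHO): pendant –CHO: carbonyl C bonded to C and H → aldehyde.
  CH(OH): –OH on an sp³ carbon → alcohol (secondary).
  CHO: terminal –CHO: carbonyl C bonded to H and C → aldehyde.
Aldehyde appears at: CH(CHO), CH(CHO), CHO → 3.

3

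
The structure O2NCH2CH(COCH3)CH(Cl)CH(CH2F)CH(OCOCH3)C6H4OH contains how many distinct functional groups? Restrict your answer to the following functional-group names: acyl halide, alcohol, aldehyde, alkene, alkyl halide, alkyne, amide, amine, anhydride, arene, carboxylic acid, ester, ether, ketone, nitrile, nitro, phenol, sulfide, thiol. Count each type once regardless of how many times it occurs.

–NO2 on carbon → nitro group.
pendant –COCH3: carbonyl C bonded to two carbons → ketone.
halogen on an sp³ carbon → alkyl halide.
pendant –CH2X: halogen on sp³ carbon → alkyl halide.
pendant –OC(=O)CH3: an acyloxy group → ester.
–OH attached directly to an aromatic ring → phenol (not alcohol); the ring itself is an arene.
Distinct types present: alkyl halide, arene, ester, ketone, nitro, phenol.

6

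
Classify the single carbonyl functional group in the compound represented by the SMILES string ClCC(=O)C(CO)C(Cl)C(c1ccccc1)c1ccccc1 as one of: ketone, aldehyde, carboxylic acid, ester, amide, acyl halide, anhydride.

ketone

The carbonyl is in the CO segment: –C(=O)– with carbon on both sides → ketone.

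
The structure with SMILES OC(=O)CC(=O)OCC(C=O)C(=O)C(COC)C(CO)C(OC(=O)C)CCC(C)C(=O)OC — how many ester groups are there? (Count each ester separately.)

–COOH: carbonyl C bonded to –OH and C → carboxylic acid (the –OH is not a separate alcohol).
–C(=O)–O–C with C on the carbonyl side → ester.
pendant –CHO: carbonyl C bonded to C and H → aldehyde.
–C(=O)– with carbon on both sides → ketone.
pendant –CH2OCH3: C–O–C linkage → ether.
pendant –CH2OH on an sp³ backbone C → alcohol.
pendant –OC(=O)CH3: an acyloxy group → ester.
–C(=O)OCH3: carbonyl C bonded to C and to –OCH3 → ester (not ketone + ether).
Ester appears at: CH2COOCH2, CH(OCOCH3), COOCH3 → 3.

3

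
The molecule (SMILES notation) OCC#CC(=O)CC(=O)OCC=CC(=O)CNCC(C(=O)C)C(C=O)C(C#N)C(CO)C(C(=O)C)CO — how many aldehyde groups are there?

1

HO– on an sp³ carbon → alcohol.
C≡C triple bond → alkyne.
–C(=O)– with carbon on both sides → ketone.
–C(=O)–O–C with C on the carbonyl side → ester.
C=C double bond → alkene.
–C(=O)– with carbon on both sides → ketone.
C–N–C with sp³ carbons and no adjacent C=O → amine (secondary).
pendant –COCH3: carbonyl C bonded to two carbons → ketone.
pendant –CHO: carbonyl C bonded to C and H → aldehyde.
pendant –C≡N: nitrile.
pendant –CH2OH on an sp³ backbone C → alcohol.
pendant –COCH3: carbonyl C bonded to two carbons → ketone.
–OH on an sp³ carbon → alcohol.
Aldehyde appears at: CH(CHO) → 1.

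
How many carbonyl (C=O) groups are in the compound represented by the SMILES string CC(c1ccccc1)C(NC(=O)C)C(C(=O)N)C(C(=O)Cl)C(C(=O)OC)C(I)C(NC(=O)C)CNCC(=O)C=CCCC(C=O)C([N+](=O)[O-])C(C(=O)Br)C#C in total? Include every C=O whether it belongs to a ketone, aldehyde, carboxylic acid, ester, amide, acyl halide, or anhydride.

CH(NHCOCH3): amide, 1 C=O (running total 1).
CH(CONH2): amide, 1 C=O (running total 2).
CH(COCl): acyl halide, 1 C=O (running total 3).
CH(COOCH3): ester, 1 C=O (running total 4).
CH(NHCOCH3): amide, 1 C=O (running total 5).
CO: ketone, 1 C=O (running total 6).
CH(CHO): aldehyde, 1 C=O (running total 7).
CH(COBr): acyl halide, 1 C=O (running total 8).

8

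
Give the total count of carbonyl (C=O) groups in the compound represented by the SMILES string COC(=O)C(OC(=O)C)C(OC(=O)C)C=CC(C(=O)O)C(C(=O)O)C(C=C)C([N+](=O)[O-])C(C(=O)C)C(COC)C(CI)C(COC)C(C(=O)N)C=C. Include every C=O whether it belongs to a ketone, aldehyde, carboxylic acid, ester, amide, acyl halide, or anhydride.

7

CH3OOC: ester, 1 C=O (running total 1).
CH(OCOCH3): ester, 1 C=O (running total 2).
CH(OCOCH3): ester, 1 C=O (running total 3).
CH(COOH): carboxylic acid, 1 C=O (running total 4).
CH(COOH): carboxylic acid, 1 C=O (running total 5).
CH(COCH3): ketone, 1 C=O (running total 6).
CH(CONH2): amide, 1 C=O (running total 7).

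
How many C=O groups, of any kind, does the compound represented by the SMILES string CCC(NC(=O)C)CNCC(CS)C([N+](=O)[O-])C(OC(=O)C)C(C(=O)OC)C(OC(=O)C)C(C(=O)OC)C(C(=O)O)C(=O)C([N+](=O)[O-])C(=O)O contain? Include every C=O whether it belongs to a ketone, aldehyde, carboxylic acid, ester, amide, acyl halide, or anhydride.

CH(NHCOCH3): amide, 1 C=O (running total 1).
CH(OCOCH3): ester, 1 C=O (running total 2).
CH(COOCH3): ester, 1 C=O (running total 3).
CH(OCOCH3): ester, 1 C=O (running total 4).
CH(COOCH3): ester, 1 C=O (running total 5).
CH(COOH): carboxylic acid, 1 C=O (running total 6).
CO: ketone, 1 C=O (running total 7).
COOH: carboxylic acid, 1 C=O (running total 8).

8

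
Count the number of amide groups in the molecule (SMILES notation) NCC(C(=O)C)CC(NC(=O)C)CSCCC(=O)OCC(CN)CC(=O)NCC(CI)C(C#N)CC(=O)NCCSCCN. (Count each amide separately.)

Reading the structure from left to right:
  H2NCH2: –NH2 on an sp³ carbon with no adjacent C=O → amine.
  CH(COCH3): pendant –COCH3: carbonyl C bonded to two carbons → ketone.
  CH(NHCOCH3): pendant –NHC(=O)CH3: N bonded to a carbonyl → amide (not amine).
  CH2SCH2: C–S–C linkage → sulfide (thioether).
  CH2COOCH2: –C(=O)–O–C with C on the carbonyl side → ester.
  CH(CH2NH2): pendant –CH2NH2: N on sp³ C, no adjacent C=O → amine.
  CH2CONHCH2: –C(=O)–N– linkage → amide (the N is not an amine).
  CH(CH2I): pendant –CH2X: halogen on sp³ carbon → alkyl halide.
  CH(CN): pendant –C≡N: nitrile.
  CH2CONHCH2: –C(=O)–N– linkage → amide (the N is not an amine).
  CH2SCH2: C–S–C linkage → sulfide (thioether).
  CH2NH2: –NH2 on an sp³ carbon with no adjacent C=O → amine.
Amide appears at: CH(NHCOCH3), CH2CONHCH2, CH2CONHCH2 → 3.

3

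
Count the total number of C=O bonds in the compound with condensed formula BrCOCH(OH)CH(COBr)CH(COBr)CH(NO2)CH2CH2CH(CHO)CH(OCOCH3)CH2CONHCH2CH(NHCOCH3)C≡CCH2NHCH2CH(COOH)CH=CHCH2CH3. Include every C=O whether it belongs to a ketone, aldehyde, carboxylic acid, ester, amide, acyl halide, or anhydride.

8

BrCO: acyl halide, 1 C=O (running total 1).
CH(COBr): acyl halide, 1 C=O (running total 2).
CH(COBr): acyl halide, 1 C=O (running total 3).
CH(CHO): aldehyde, 1 C=O (running total 4).
CH(OCOCH3): ester, 1 C=O (running total 5).
CH2CONHCH2: amide, 1 C=O (running total 6).
CH(NHCOCH3): amide, 1 C=O (running total 7).
CH(COOH): carboxylic acid, 1 C=O (running total 8).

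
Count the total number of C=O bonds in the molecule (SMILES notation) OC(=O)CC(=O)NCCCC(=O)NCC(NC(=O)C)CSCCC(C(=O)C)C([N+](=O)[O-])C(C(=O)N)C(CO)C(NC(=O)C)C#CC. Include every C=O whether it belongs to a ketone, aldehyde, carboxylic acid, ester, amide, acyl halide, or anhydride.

HOOC: carboxylic acid, 1 C=O (running total 1).
CH2CONHCH2: amide, 1 C=O (running total 2).
CH2CONHCH2: amide, 1 C=O (running total 3).
CH(NHCOCH3): amide, 1 C=O (running total 4).
CH(COCH3): ketone, 1 C=O (running total 5).
CH(CONH2): amide, 1 C=O (running total 6).
CH(NHCOCH3): amide, 1 C=O (running total 7).

7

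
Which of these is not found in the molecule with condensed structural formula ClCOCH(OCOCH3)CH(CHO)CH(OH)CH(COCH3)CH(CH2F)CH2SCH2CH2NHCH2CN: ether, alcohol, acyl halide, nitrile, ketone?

ether

nitrile: present (CN — –C≡N: carbon triple-bonded to nitrogen → nitrile).
acyl halide: present (ClCO — –C(=O)Cl: carbonyl C bonded to C and to a halogen → acyl halide (not alkyl halide)).
alcohol: present (CH(OH) — –OH on an sp³ carbon → alcohol (secondary)).
ketone: present (CH(COCH3) — pendant –COCH3: carbonyl C bonded to two carbons → ketone).
ether: absent. In CH(OCOCH3), the C–O–C oxygen is adjacent to a C=O, so it belongs to an ester, not an ether.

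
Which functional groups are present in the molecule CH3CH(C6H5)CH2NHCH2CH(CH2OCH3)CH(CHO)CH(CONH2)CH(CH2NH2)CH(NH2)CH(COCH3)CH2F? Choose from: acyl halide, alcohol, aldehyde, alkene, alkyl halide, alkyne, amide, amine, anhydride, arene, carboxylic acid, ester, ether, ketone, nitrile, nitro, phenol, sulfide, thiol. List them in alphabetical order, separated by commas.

aldehyde, alkyl halide, amide, amine, arene, ether, ketone

pendant –C6H5: benzene ring → arene.
C–N–C with sp³ carbons and no adjacent C=O → amine (secondary).
pendant –CH2OCH3: C–O–C linkage → ether.
pendant –CHO: carbonyl C bonded to C and H → aldehyde.
pendant –CONH2: carbonyl C bonded to C and N → amide.
pendant –CH2NH2: N on sp³ C, no adjacent C=O → amine.
–NH2 on an sp³ carbon with no adjacent C=O → amine.
pendant –COCH3: carbonyl C bonded to two carbons → ketone.
halogen on an sp³ carbon → alkyl halide.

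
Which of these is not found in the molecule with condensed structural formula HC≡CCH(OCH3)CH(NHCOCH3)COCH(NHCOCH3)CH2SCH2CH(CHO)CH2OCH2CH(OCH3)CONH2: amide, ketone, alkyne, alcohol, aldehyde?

alcohol

ketone: present (CO — –C(=O)– with carbon on both sides → ketone).
aldehyde: present (CH(CHO) — pendant –CHO: carbonyl C bonded to C and H → aldehyde).
amide: present (CH(NHCOCH3) — pendant –NHC(=O)CH3: N bonded to a carbonyl → amide (not amine)).
alkyne: present (HC≡C — C≡C triple bond → alkyne).
alcohol: no segment matches this pattern.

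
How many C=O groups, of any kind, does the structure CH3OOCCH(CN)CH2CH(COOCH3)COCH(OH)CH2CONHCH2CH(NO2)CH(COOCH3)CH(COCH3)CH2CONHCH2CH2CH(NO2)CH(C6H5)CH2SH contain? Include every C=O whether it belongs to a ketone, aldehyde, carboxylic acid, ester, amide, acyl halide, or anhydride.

CH3OOC: ester, 1 C=O (running total 1).
CH(COOCH3): ester, 1 C=O (running total 2).
CO: ketone, 1 C=O (running total 3).
CH2CONHCH2: amide, 1 C=O (running total 4).
CH(COOCH3): ester, 1 C=O (running total 5).
CH(COCH3): ketone, 1 C=O (running total 6).
CH2CONHCH2: amide, 1 C=O (running total 7).

7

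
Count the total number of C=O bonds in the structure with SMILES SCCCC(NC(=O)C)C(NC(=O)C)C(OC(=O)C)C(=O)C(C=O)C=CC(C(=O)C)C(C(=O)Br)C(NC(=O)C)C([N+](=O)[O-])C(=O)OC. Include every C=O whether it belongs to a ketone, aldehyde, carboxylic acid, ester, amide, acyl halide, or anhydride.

CH(NHCOCH3): amide, 1 C=O (running total 1).
CH(NHCOCH3): amide, 1 C=O (running total 2).
CH(OCOCH3): ester, 1 C=O (running total 3).
CO: ketone, 1 C=O (running total 4).
CH(CHO): aldehyde, 1 C=O (running total 5).
CH(COCH3): ketone, 1 C=O (running total 6).
CH(COBr): acyl halide, 1 C=O (running total 7).
CH(NHCOCH3): amide, 1 C=O (running total 8).
COOCH3: ester, 1 C=O (running total 9).

9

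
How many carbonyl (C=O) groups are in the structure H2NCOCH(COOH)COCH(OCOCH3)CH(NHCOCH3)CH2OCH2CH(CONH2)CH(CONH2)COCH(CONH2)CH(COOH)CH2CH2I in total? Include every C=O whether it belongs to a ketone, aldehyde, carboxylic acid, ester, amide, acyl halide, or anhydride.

10

H2NCO: amide, 1 C=O (running total 1).
CH(COOH): carboxylic acid, 1 C=O (running total 2).
CO: ketone, 1 C=O (running total 3).
CH(OCOCH3): ester, 1 C=O (running total 4).
CH(NHCOCH3): amide, 1 C=O (running total 5).
CH(CONH2): amide, 1 C=O (running total 6).
CH(CONH2): amide, 1 C=O (running total 7).
CO: ketone, 1 C=O (running total 8).
CH(CONH2): amide, 1 C=O (running total 9).
CH(COOH): carboxylic acid, 1 C=O (running total 10).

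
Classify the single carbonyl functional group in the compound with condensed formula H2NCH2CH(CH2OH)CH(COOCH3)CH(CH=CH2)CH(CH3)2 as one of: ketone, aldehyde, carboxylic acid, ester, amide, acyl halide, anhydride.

The carbonyl is in the CH(COOCH3) segment: pendant –COOCH3: carbonyl C bonded to C and –OCH3 → ester.

ester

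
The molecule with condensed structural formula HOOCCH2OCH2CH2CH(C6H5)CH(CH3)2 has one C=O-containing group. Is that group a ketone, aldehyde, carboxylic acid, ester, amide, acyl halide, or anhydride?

carboxylic acid

The carbonyl is in the HOOC segment: –COOH: carbonyl C bonded to –OH and C → carboxylic acid (the –OH is not a separate alcohol).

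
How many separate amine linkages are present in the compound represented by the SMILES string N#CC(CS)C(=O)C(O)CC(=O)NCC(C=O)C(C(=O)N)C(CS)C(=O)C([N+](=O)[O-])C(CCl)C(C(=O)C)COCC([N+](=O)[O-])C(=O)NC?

0

Reading the structure from left to right:
  N≡C: N≡C–: carbon triple-bonded to nitrogen → nitrile.
  CH(CH2SH): pendant –CH2SH → thiol.
  CO: –C(=O)– with carbon on both sides → ketone.
  CH(OH): –OH on an sp³ carbon → alcohol (secondary).
  CH2CONHCH2: –C(=O)–N– linkage → amide (the N is not an amine).
  CH(CHO): pendant –CHO: carbonyl C bonded to C and H → aldehyde.
  CH(CONH2): pendant –CONH2: carbonyl C bonded to C and N → amide.
  CH(CH2SH): pendant –CH2SH → thiol.
  CO: –C(=O)– with carbon on both sides → ketone.
  CH(NO2): –NO2 on an sp³ carbon → nitro (the N=O is not a carbonyl).
  CH(CH2Cl): pendant –CH2X: halogen on sp³ carbon → alkyl halide.
  CH(COCH3): pendant –COCH3: carbonyl C bonded to two carbons → ketone.
  CH2OCH2: C–O–C with sp³ carbons on both sides and no adjacent C=O → ether.
  CH(NO2): –NO2 on an sp³ carbon → nitro (the N=O is not a carbonyl).
  CONHCH3: –C(=O)NHCH3: carbonyl C bonded to C and to N → amide (the N is not an amine).
No segment is a amine: N≡C is nitrile, not amine; CH2CONHCH2 is amide, not amine; CH(CONH2) is amide, not amine. → 0.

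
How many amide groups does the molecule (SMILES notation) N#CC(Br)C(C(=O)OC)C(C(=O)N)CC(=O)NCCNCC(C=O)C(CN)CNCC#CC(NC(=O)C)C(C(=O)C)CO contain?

3

N≡C–: carbon triple-bonded to nitrogen → nitrile.
halogen on an sp³ carbon → alkyl halide.
pendant –COOCH3: carbonyl C bonded to C and –OCH3 → ester.
pendant –CONH2: carbonyl C bonded to C and N → amide.
–C(=O)–N– linkage → amide (the N is not an amine).
C–N–C with sp³ carbons and no adjacent C=O → amine (secondary).
pendant –CHO: carbonyl C bonded to C and H → aldehyde.
pendant –CH2NH2: N on sp³ C, no adjacent C=O → amine.
C–N–C with sp³ carbons and no adjacent C=O → amine (secondary).
C≡C triple bond → alkyne.
pendant –NHC(=O)CH3: N bonded to a carbonyl → amide (not amine).
pendant –COCH3: carbonyl C bonded to two carbons → ketone.
–OH on an sp³ carbon → alcohol.
Amide appears at: CH(CONH2), CH2CONHCH2, CH(NHCOCH3) → 3.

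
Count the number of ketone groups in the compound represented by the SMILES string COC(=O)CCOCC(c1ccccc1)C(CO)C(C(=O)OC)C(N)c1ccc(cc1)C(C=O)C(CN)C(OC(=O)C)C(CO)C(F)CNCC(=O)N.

0

Taking each segment in turn:
  CH3OOC: CH3O–C(=O)–: carbonyl C bonded to C and to –OCH3 → ester (not ketone + ether).
  CH2OCH2: C–O–C with sp³ carbons on both sides and no adjacent C=O → ether.
  CH(C6H5): pendant –C6H5: benzene ring → arene.
  CH(CH2OH): pendant –CH2OH on an sp³ backbone C → alcohol.
  CH(COOCH3): pendant –COOCH3: carbonyl C bonded to C and –OCH3 → ester.
  CH(NH2): –NH2 on an sp³ carbon with no adjacent C=O → amine.
  C6H4: para-disubstituted benzene ring → arene.
  CH(CHO): pendant –CHO: carbonyl C bonded to C and H → aldehyde.
  CH(CH2NH2): pendant –CH2NH2: N on sp³ C, no adjacent C=O → amine.
  CH(OCOCH3): pendant –OC(=O)CH3: an acyloxy group → ester.
  CH(CH2OH): pendant –CH2OH on an sp³ backbone C → alcohol.
  CH(F): halogen on an sp³ carbon → alkyl halide.
  CH2NHCH2: C–N–C with sp³ carbons and no adjacent C=O → amine (secondary).
  CONH2: –C(=O)NH2: carbonyl C bonded to C and to N → amide (the N is not a separate amine).
No segment is a ketone: CH3OOC is ester, not ketone; CH(COOCH3) is ester, not ketone; CH(CHO) is aldehyde, not ketone. → 0.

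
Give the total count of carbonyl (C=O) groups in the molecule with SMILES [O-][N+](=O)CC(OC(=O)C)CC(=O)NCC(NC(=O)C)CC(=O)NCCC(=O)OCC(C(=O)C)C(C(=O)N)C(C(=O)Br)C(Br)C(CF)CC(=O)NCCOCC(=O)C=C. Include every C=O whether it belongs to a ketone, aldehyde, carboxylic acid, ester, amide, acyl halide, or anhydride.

10

CH(OCOCH3): ester, 1 C=O (running total 1).
CH2CONHCH2: amide, 1 C=O (running total 2).
CH(NHCOCH3): amide, 1 C=O (running total 3).
CH2CONHCH2: amide, 1 C=O (running total 4).
CH2COOCH2: ester, 1 C=O (running total 5).
CH(COCH3): ketone, 1 C=O (running total 6).
CH(CONH2): amide, 1 C=O (running total 7).
CH(COBr): acyl halide, 1 C=O (running total 8).
CH2CONHCH2: amide, 1 C=O (running total 9).
CO: ketone, 1 C=O (running total 10).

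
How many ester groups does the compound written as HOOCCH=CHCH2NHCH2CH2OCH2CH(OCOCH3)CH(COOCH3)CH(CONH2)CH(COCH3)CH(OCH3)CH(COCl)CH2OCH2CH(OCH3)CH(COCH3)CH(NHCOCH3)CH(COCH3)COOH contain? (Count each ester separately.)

Working along the chain:
  HOOC: –COOH: carbonyl C bonded to –OH and C → carboxylic acid (the –OH is not a separate alcohol).
  CH=CH: C=C double bond → alkene.
  CH2NHCH2: C–N–C with sp³ carbons and no adjacent C=O → amine (secondary).
  CH2OCH2: C–O–C with sp³ carbons on both sides and no adjacent C=O → ether.
  CH(OCOCH3): pendant –OC(=O)CH3: an acyloxy group → ester.
  CH(COOCH3): pendant –COOCH3: carbonyl C bonded to C and –OCH3 → ester.
  CH(CONH2): pendant –CONH2: carbonyl C bonded to C and N → amide.
  CH(COCH3): pendant –COCH3: carbonyl C bonded to two carbons → ketone.
  CH(OCH3): pendant –OCH3: C–O–C with sp³ C, no adjacent C=O → ether.
  CH(COCl): pendant –C(=O)X: carbonyl C bonded to C and halogen → acyl halide.
  CH2OCH2: C–O–C with sp³ carbons on both sides and no adjacent C=O → ether.
  CH(OCH3): pendant –OCH3: C–O–C with sp³ C, no adjacent C=O → ether.
  CH(COCH3): pendant –COCH3: carbonyl C bonded to two carbons → ketone.
  CH(NHCOCH3): pendant –NHC(=O)CH3: N bonded to a carbonyl → amide (not amine).
  CH(COCH3): pendant –COCH3: carbonyl C bonded to two carbons → ketone.
  COOH: –COOH: carbonyl C bonded to –OH and C → carboxylic acid (the –OH is not a separate alcohol).
Ester appears at: CH(OCOCH3), CH(COOCH3) → 2.

2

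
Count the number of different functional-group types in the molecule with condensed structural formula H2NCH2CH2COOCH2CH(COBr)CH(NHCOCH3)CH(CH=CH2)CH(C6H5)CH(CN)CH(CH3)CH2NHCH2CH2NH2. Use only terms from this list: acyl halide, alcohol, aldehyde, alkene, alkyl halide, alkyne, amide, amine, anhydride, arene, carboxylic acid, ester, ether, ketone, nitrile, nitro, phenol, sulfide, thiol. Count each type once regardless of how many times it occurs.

Working along the chain:
  H2NCH2: –NH2 on an sp³ carbon with no adjacent C=O → amine.
  CH2COOCH2: –C(=O)–O–C with C on the carbonyl side → ester.
  CH(COBr): pendant –C(=O)X: carbonyl C bonded to C and halogen → acyl halide.
  CH(NHCOCH3): pendant –NHC(=O)CH3: N bonded to a carbonyl → amide (not amine).
  CH(CH=CH2): pendant –CH=CH2: C=C double bond → alkene.
  CH(C6H5): pendant –C6H5: benzene ring → arene.
  CH(CN): pendant –C≡N: nitrile.
  CH2NHCH2: C–N–C with sp³ carbons and no adjacent C=O → amine (secondary).
  CH2NH2: –NH2 on an sp³ carbon with no adjacent C=O → amine.
Distinct types present: acyl halide, alkene, amide, amine, arene, ester, nitrile.

7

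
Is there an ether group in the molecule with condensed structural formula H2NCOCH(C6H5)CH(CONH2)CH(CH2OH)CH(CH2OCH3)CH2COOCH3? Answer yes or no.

yes

Working along the chain:
  H2NCO: –C(=O)NH2: carbonyl C bonded to C and to N → amide (the N is not a separate amine).
  CH(C6H5): pendant –C6H5: benzene ring → arene.
  CH(CONH2): pendant –CONH2: carbonyl C bonded to C and N → amide.
  CH(CH2OH): pendant –CH2OH on an sp³ backbone C → alcohol.
  CH(CH2OCH3): pendant –CH2OCH3: C–O–C linkage → ether.
  COOCH3: –C(=O)OCH3: carbonyl C bonded to C and to –OCH3 → ester (not ketone + ether).
The CH(CH2OCH3) segment supplies the ether: pendant –CH2OCH3: C–O–C linkage → ether.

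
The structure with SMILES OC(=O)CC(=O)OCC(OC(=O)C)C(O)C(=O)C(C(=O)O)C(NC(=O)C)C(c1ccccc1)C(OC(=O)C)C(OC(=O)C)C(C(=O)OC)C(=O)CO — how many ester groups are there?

–COOH: carbonyl C bonded to –OH and C → carboxylic acid (the –OH is not a separate alcohol).
–C(=O)–O–C with C on the carbonyl side → ester.
pendant –OC(=O)CH3: an acyloxy group → ester.
–OH on an sp³ carbon → alcohol (secondary).
–C(=O)– with carbon on both sides → ketone.
pendant –COOH: carbonyl C bonded to C and –OH → carboxylic acid.
pendant –NHC(=O)CH3: N bonded to a carbonyl → amide (not amine).
pendant –C6H5: benzene ring → arene.
pendant –OC(=O)CH3: an acyloxy group → ester.
pendant –OC(=O)CH3: an acyloxy group → ester.
pendant –COOCH3: carbonyl C bonded to C and –OCH3 → ester.
–C(=O)– with carbon on both sides → ketone.
–OH on an sp³ carbon → alcohol.
Ester appears at: CH2COOCH2, CH(OCOCH3), CH(OCOCH3), CH(OCOCH3), CH(COOCH3) → 5.

5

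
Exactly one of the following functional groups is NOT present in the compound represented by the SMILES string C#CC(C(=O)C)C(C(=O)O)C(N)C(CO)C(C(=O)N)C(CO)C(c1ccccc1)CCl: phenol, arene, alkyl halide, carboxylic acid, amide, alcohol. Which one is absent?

amide: present (CH(CONH2) — pendant –CONH2: carbonyl C bonded to C and N → amide).
alkyl halide: present (CH2Cl — halogen on an sp³ carbon → alkyl halide).
carboxylic acid: present (CH(COOH) — pendant –COOH: carbonyl C bonded to C and –OH → carboxylic acid).
arene: present (CH(C6H5) — pendant –C6H5: benzene ring → arene).
alcohol: present (CH(CH2OH) — pendant –CH2OH on an sp³ backbone C → alcohol).
phenol: absent. In CH(CH2OH), the –OH is on an sp³ carbon, not on an aromatic ring, so it is an alcohol.

phenol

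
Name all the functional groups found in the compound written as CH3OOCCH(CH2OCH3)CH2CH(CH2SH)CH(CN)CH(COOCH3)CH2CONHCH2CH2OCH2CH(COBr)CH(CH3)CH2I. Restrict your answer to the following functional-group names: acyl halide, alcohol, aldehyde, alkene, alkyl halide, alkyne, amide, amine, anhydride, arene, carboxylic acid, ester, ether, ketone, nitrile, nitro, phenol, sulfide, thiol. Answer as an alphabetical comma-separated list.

acyl halide, alkyl halide, amide, ester, ether, nitrile, thiol

Reading the structure from left to right:
  CH3OOC: CH3O–C(=O)–: carbonyl C bonded to C and to –OCH3 → ester (not ketone + ether).
  CH(CH2OCH3): pendant –CH2OCH3: C–O–C linkage → ether.
  CH(CH2SH): pendant –CH2SH → thiol.
  CH(CN): pendant –C≡N: nitrile.
  CH(COOCH3): pendant –COOCH3: carbonyl C bonded to C and –OCH3 → ester.
  CH2CONHCH2: –C(=O)–N– linkage → amide (the N is not an amine).
  CH2OCH2: C–O–C with sp³ carbons on both sides and no adjacent C=O → ether.
  CH(COBr): pendant –C(=O)X: carbonyl C bonded to C and halogen → acyl halide.
  CH2I: halogen on an sp³ carbon → alkyl halide.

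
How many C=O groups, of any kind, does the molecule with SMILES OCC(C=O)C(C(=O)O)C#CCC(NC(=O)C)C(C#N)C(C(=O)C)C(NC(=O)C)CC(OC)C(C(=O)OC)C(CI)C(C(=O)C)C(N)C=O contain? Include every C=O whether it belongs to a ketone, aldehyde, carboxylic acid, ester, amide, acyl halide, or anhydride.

8

CH(CHO): aldehyde, 1 C=O (running total 1).
CH(COOH): carboxylic acid, 1 C=O (running total 2).
CH(NHCOCH3): amide, 1 C=O (running total 3).
CH(COCH3): ketone, 1 C=O (running total 4).
CH(NHCOCH3): amide, 1 C=O (running total 5).
CH(COOCH3): ester, 1 C=O (running total 6).
CH(COCH3): ketone, 1 C=O (running total 7).
CHO: aldehyde, 1 C=O (running total 8).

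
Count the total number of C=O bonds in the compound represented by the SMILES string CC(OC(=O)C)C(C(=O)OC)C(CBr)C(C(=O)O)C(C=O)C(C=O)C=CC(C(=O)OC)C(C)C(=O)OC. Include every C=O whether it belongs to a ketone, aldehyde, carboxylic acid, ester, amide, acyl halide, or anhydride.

CH(OCOCH3): ester, 1 C=O (running total 1).
CH(COOCH3): ester, 1 C=O (running total 2).
CH(COOH): carboxylic acid, 1 C=O (running total 3).
CH(CHO): aldehyde, 1 C=O (running total 4).
CH(CHO): aldehyde, 1 C=O (running total 5).
CH(COOCH3): ester, 1 C=O (running total 6).
COOCH3: ester, 1 C=O (running total 7).

7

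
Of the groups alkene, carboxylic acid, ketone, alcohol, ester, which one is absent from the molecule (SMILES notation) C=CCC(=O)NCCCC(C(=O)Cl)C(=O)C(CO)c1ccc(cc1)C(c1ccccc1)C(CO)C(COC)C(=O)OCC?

alcohol: present (CH(CH2OH) — pendant –CH2OH on an sp³ backbone C → alcohol).
ester: present (COOCH2CH3 — –C(=O)OCH2CH3: carbonyl C bonded to C and to –OEt → ester).
ketone: present (CO — –C(=O)– with carbon on both sides → ketone).
alkene: present (CH2=CH — C=C double bond → alkene).
carboxylic acid: absent. In COOCH2CH3, the acyl oxygen is bonded to carbon (–O–C), not to H, so this is an ester. In CH2CONHCH2, the carbonyl is bonded to nitrogen, not to –OH; that is an amide.

carboxylic acid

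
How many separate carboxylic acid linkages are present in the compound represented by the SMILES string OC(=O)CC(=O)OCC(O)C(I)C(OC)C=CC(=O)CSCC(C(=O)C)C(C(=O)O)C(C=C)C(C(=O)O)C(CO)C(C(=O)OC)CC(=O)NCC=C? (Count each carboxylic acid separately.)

3

–COOH: carbonyl C bonded to –OH and C → carboxylic acid (the –OH is not a separate alcohol).
–C(=O)–O–C with C on the carbonyl side → ester.
–OH on an sp³ carbon → alcohol (secondary).
halogen on an sp³ carbon → alkyl halide.
pendant –OCH3: C–O–C with sp³ C, no adjacent C=O → ether.
C=C double bond → alkene.
–C(=O)– with carbon on both sides → ketone.
C–S–C linkage → sulfide (thioether).
pendant –COCH3: carbonyl C bonded to two carbons → ketone.
pendant –COOH: carbonyl C bonded to C and –OH → carboxylic acid.
pendant –CH=CH2: C=C double bond → alkene.
pendant –COOH: carbonyl C bonded to C and –OH → carboxylic acid.
pendant –CH2OH on an sp³ backbone C → alcohol.
pendant –COOCH3: carbonyl C bonded to C and –OCH3 → ester.
–C(=O)–N– linkage → amide (the N is not an amine).
C=C double bond → alkene.
Carboxylic acid appears at: HOOC, CH(COOH), CH(COOH) → 3.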